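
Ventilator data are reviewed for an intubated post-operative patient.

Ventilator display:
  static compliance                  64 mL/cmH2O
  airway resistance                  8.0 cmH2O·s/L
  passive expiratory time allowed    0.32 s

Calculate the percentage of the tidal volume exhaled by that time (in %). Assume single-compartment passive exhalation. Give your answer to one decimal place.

τ = R × C = 8.0 × 64 mL/cmH2O = 8.0 × 0.064 L/cmH2O = 0.512 s.
Passive exhalation: V(t)/V₀ = e^(−t/τ) = e^(−0.32/0.512) = 0.5353.
Fraction exhaled = 1 − 0.5353 = 0.4647 → 46.47%.

46.5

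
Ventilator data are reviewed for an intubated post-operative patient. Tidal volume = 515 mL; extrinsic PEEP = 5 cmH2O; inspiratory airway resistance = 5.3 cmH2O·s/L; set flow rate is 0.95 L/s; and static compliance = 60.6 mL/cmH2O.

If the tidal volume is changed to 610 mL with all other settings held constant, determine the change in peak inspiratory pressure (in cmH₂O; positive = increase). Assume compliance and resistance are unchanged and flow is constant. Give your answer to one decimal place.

PIP = Vt/C + R·V̇ + PEEP (constant-flow equation of motion).
Only the elastic term changes: ΔPIP = ΔVt / C = (610 − 515) / 60.6 = 1.568 cmH2O.

1.6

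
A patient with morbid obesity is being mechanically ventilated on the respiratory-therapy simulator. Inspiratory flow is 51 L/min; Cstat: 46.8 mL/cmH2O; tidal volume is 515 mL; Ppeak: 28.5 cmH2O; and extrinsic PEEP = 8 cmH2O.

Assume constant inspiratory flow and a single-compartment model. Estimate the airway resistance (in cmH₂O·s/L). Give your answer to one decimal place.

11.2

Flow: 51 L/min ÷ 60 = 0.85 L/s.
Equation of motion (constant flow): PIP = Vt/C + R·V̇ + PEEP.
R·V̇ = PIP − Vt/C − PEEP = 28.5 − 515/46.8 − 8 = 28.5 − 11.004 − 8 = 9.496 cmH2O.
R = 9.496 / 0.85 = 11.172 cmH2O·s/L.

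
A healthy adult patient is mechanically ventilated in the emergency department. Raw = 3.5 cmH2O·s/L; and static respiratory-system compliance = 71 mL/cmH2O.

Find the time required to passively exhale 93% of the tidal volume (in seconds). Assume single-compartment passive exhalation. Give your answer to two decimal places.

0.66

τ = R × C = 3.5 × 71 mL/cmH2O = 3.5 × 0.071 L/cmH2O = 0.2485 s.
Exhaled fraction f = 1 − e^(−t/τ) → t = −τ·ln(1 − f) = −0.2485·ln(0.07) = 0.6608 s.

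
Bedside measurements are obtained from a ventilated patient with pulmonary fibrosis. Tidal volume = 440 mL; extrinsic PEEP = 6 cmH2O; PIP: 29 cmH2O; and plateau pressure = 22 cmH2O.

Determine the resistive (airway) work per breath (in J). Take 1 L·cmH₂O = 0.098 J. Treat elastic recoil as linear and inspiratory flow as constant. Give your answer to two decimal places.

0.30

With constant inspiratory flow the resistive pressure is constant at PIP − Pplat = 29 − 22 = 7.0 cmH2O, so resistive work = 7.0 × 0.440 = 3.08 L·cmH2O.
× 0.098 J/(L·cmH2O) → 0.3018 J.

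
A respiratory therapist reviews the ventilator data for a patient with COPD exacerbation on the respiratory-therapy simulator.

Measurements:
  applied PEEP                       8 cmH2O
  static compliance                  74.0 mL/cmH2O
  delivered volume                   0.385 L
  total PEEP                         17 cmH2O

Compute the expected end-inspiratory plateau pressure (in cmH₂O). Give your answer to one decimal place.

22.2

End-expiratory occlusion gives total PEEP = 17 cmH2O (intrinsic PEEP = 17 − 8 = 9). Use total PEEP for the elastic gradient.
Pplat = PEEPtotal + Vt / Cstat = 17 + 385 / 74.0 = 17 + 5.203 = 22.203 cmH2O.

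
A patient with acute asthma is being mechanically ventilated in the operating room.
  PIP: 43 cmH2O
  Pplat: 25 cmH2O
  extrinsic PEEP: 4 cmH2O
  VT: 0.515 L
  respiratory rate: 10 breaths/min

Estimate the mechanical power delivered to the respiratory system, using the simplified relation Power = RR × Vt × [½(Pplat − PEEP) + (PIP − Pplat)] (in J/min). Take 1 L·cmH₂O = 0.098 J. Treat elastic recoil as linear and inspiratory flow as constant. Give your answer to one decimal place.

Per-breath work = Vt × [½(Pplat−PEEP) + (PIP−Pplat)] = 0.515 × [0.5×21.0 + 18.0] = 0.515 × 28.5 = 14.678 L·cmH2O.
Power = 10 × 14.678 = 146.78 L·cmH2O/min.
× 0.098 J/(L·cmH2O) → 14.384 J/min.

14.4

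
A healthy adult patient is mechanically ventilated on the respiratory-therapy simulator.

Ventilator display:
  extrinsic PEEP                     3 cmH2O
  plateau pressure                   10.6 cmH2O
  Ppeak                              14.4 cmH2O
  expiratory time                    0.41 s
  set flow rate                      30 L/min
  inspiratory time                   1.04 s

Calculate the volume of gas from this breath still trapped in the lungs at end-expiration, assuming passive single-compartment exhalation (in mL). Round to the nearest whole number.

236

Flow: 30 L/min ÷ 60 = 0.5 L/s.
Vt = flow × Ti = 0.5 L/s × 1.04 s × 1000 mL/L = 520.0 mL.
R = (PIP − Pplat)/V̇ = (14.4 − 10.6) / 0.5 = 3.8/0.5 = 7.6 cmH2O·s/L.
C = Vt/(Pplat − PEEP) = 520.0 / (10.6 − 3) = 520.0/7.6 = 68.421 mL/cmH2O.
τ = R × C = 7.6 × 0.06842 L/cmH2O = 0.52 s.
Fraction remaining = e^(−Te/τ) = e^(−0.41/0.52) = 0.4545.
Trapped volume = 520.0 × 0.4545 = 236.34 mL.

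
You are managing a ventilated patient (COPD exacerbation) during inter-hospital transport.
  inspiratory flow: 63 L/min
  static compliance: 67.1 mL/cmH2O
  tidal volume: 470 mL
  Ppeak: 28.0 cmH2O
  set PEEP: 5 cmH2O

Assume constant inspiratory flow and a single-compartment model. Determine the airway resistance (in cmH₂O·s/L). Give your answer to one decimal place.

Flow: 63 L/min ÷ 60 = 1.05 L/s.
Equation of motion (constant flow): PIP = Vt/C + R·V̇ + PEEP.
R·V̇ = PIP − Vt/C − PEEP = 28.0 − 470/67.1 − 5 = 28.0 − 7.004 − 5 = 15.996 cmH2O.
R = 15.996 / 1.05 = 15.234 cmH2O·s/L.

15.2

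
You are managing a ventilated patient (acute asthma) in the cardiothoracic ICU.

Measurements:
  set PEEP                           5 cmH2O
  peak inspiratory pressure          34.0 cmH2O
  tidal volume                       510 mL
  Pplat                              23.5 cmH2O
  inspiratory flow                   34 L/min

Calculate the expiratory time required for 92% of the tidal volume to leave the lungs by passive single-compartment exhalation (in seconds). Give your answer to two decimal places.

Flow: 34 L/min ÷ 60 = 0.5667 L/s.
R = (PIP − Pplat)/V̇ = (34.0 − 23.5) / 0.5667 = 10.5/0.5667 = 18.528 cmH2O·s/L.
C = Vt/(Pplat − PEEP) = 510.0 / (23.5 − 5) = 510.0/18.5 = 27.568 mL/cmH2O.
τ = R × C = 18.528 × 0.02757 L/cmH2O = 0.5108 s.
t = −τ·ln(1 − 0.92) = −0.5108·ln(0.08) = 1.29 s.

1.29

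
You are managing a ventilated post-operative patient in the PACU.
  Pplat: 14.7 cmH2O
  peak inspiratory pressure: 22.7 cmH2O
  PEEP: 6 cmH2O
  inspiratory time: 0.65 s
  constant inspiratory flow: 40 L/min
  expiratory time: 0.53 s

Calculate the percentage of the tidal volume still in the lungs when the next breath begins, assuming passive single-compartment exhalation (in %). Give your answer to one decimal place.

Flow: 40 L/min ÷ 60 = 0.6667 L/s.
Vt = flow × Ti = 0.6667 L/s × 0.65 s × 1000 mL/L = 433.36 mL.
R = (PIP − Pplat)/V̇ = (22.7 − 14.7) / 0.6667 = 8.0/0.6667 = 11.999 cmH2O·s/L.
C = Vt/(Pplat − PEEP) = 433.36 / (14.7 − 6) = 433.36/8.7 = 49.811 mL/cmH2O.
τ = R × C = 11.999 × 0.04981 L/cmH2O = 0.5977 s.
Fraction remaining at end-expiration = e^(−Te/τ) = e^(−0.53/0.5977) = 0.412 → 41.2%.

41.2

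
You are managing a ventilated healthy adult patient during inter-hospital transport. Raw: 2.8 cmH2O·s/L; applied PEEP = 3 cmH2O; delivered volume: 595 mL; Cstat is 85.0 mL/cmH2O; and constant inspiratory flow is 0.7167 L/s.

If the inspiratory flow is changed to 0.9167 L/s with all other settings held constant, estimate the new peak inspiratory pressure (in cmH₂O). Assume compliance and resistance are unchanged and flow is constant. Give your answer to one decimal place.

12.6

PIP = Vt/C + R·V̇ + PEEP (constant-flow equation of motion).
Only the resistive term changes: ΔPIP = R × ΔV̇ = 2.8 × (0.9167 − 0.7167) = 2.8 × 0.2 = 0.56 cmH2O.
Original PIP = 595/85.0 + 2.8×0.7167 + 3 = 12.007 cmH2O; new PIP = 12.007 + (0.56) = 12.567 cmH2O.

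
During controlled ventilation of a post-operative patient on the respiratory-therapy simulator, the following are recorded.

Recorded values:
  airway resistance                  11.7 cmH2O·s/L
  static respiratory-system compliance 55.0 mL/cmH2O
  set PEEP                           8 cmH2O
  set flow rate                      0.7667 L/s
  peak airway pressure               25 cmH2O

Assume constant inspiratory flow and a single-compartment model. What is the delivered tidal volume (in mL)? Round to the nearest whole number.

442

Equation of motion (constant flow): PIP = Vt/C + R·V̇ + PEEP.
Vt/C = PIP − R·V̇ − PEEP = 25 − 8.97 − 8 = 8.03 cmH2O.
Vt = C × 8.03 = 55.0 × 8.03 = 441.65 mL.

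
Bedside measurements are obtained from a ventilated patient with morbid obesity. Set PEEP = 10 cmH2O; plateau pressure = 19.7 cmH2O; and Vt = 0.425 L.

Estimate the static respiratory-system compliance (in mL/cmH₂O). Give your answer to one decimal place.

Cstat = Vt / (Pplat − PEEP) = 425 / (19.7 − 10) = 425 / 9.7 = 43.814 mL/cmH2O.

43.8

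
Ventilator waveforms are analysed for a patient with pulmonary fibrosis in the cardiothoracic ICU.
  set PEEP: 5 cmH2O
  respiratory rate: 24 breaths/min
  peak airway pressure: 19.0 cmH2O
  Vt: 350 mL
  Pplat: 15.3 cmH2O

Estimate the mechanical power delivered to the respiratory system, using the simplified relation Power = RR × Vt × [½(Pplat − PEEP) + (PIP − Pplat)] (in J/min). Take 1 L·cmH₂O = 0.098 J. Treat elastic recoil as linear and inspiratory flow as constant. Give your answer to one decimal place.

Per-breath work = Vt × [½(Pplat−PEEP) + (PIP−Pplat)] = 0.350 × [0.5×10.3 + 3.7] = 0.350 × 8.85 = 3.098 L·cmH2O.
Power = 24 × 3.098 = 74.352 L·cmH2O/min.
× 0.098 J/(L·cmH2O) → 7.286 J/min.

7.3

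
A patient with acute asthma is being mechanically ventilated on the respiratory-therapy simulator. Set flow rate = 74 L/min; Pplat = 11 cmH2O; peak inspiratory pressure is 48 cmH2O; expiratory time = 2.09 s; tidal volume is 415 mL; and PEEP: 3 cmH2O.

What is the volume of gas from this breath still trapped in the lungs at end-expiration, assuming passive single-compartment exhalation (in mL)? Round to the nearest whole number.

Flow: 74 L/min ÷ 60 = 1.2333 L/s.
R = (PIP − Pplat)/V̇ = (48 − 11) / 1.2333 = 37.0/1.2333 = 30.001 cmH2O·s/L.
C = Vt/(Pplat − PEEP) = 415.0 / (11 − 3) = 415.0/8.0 = 51.875 mL/cmH2O.
τ = R × C = 30.001 × 0.05188 L/cmH2O = 1.556 s.
Fraction remaining = e^(−Te/τ) = e^(−2.09/1.556) = 0.261.
Trapped volume = 415.0 × 0.261 = 108.32 mL.

108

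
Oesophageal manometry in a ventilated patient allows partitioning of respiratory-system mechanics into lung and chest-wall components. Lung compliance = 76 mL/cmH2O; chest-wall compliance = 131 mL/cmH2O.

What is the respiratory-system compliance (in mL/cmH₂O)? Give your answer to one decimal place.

Lung and chest wall are elastances in series: 1/Crs = 1/CL + 1/Ccw.
1/Crs = 1/76 + 1/131 = 0.02079.
Crs = 48.1 mL/cmH2O.

48.1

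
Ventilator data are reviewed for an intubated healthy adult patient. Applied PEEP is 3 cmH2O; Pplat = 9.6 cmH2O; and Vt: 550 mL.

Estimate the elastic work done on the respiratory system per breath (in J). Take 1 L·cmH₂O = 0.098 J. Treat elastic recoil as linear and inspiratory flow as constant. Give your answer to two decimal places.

0.18

Elastic work ≈ ½ × (Pplat − PEEP) × Vt = 0.5 × (9.6 − 3) × 0.550 L = 0.5 × 6.6 × 0.550 = 1.815 L·cmH2O.
× 0.098 J/(L·cmH2O) → 0.1779 J.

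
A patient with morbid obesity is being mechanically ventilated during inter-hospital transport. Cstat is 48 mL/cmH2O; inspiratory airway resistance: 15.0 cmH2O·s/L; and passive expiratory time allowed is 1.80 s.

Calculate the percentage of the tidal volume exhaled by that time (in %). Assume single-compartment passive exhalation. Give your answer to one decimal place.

91.8

τ = R × C = 15.0 × 48 mL/cmH2O = 15.0 × 0.048 L/cmH2O = 0.72 s.
Passive exhalation: V(t)/V₀ = e^(−t/τ) = e^(−1.80/0.72) = 0.08208.
Fraction exhaled = 1 − 0.08208 = 0.9179 → 91.79%.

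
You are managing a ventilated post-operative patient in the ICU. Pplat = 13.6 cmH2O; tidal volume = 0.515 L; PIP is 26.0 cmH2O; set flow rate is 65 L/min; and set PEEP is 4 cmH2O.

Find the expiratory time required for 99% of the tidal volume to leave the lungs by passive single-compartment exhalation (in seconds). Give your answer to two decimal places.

2.83

Flow: 65 L/min ÷ 60 = 1.0833 L/s.
R = (PIP − Pplat)/V̇ = (26.0 − 13.6) / 1.0833 = 12.4/1.0833 = 11.447 cmH2O·s/L.
C = Vt/(Pplat − PEEP) = 515.0 / (13.6 − 4) = 515.0/9.6 = 53.646 mL/cmH2O.
τ = R × C = 11.447 × 0.05365 L/cmH2O = 0.6141 s.
t = −τ·ln(1 − 0.99) = −0.6141·ln(0.01) = 2.828 s.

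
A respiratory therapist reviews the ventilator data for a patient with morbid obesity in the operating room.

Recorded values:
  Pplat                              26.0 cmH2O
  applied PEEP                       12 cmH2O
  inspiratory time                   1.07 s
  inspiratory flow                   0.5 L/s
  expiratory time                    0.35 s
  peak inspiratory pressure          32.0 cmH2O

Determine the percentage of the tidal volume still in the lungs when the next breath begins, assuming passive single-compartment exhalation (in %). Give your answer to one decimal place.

46.6

Vt = flow × Ti = 0.5 L/s × 1.07 s × 1000 mL/L = 535.0 mL.
R = (PIP − Pplat)/V̇ = (32.0 − 26.0) / 0.5 = 6.0/0.5 = 12.0 cmH2O·s/L.
C = Vt/(Pplat − PEEP) = 535.0 / (26.0 − 12) = 535.0/14.0 = 38.214 mL/cmH2O.
τ = R × C = 12.0 × 0.03821 L/cmH2O = 0.4585 s.
Fraction remaining at end-expiration = e^(−Te/τ) = e^(−0.35/0.4585) = 0.4661 → 46.61%.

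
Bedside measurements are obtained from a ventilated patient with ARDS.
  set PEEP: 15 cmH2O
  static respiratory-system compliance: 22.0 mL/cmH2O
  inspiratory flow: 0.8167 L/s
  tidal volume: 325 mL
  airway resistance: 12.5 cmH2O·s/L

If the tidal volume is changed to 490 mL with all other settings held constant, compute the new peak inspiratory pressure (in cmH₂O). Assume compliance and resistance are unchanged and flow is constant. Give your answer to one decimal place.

PIP = Vt/C + R·V̇ + PEEP (constant-flow equation of motion).
Only the elastic term changes: ΔPIP = ΔVt / C = (490 − 325) / 22.0 = 7.5 cmH2O.
Original PIP = 325/22.0 + 12.5×0.8167 + 15 = 39.981 cmH2O; new PIP = 39.981 + (7.5) = 47.481 cmH2O.

47.5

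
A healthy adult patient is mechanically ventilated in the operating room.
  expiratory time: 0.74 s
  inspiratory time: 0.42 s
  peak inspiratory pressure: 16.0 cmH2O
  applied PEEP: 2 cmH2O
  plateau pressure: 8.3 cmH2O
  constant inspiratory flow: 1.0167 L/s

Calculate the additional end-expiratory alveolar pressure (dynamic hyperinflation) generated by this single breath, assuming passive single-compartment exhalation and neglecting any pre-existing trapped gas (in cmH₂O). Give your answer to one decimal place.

1.5

Vt = flow × Ti = 1.0167 L/s × 0.42 s × 1000 mL/L = 427.01 mL.
R = (PIP − Pplat)/V̇ = (16.0 − 8.3) / 1.0167 = 7.7/1.0167 = 7.574 cmH2O·s/L.
C = Vt/(Pplat − PEEP) = 427.01 / (8.3 − 2) = 427.01/6.3 = 67.779 mL/cmH2O.
τ = R × C = 7.574 × 0.06778 L/cmH2O = 0.5134 s.
Fraction remaining = e^(−Te/τ) = e^(−0.74/0.5134) = 0.2366; trapped volume = 427.01 × 0.2366 = 101.03 mL.
Additional alveolar pressure from trapping ≈ V_trapped / C = 101.03 / 67.779 = 1.491 cmH2O.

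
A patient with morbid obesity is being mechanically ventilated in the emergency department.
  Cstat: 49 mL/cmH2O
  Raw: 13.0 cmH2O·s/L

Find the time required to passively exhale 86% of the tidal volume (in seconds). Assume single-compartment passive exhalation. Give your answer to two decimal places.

1.25

τ = R × C = 13.0 × 49 mL/cmH2O = 13.0 × 0.049 L/cmH2O = 0.637 s.
Exhaled fraction f = 1 − e^(−t/τ) → t = −τ·ln(1 − f) = −0.637·ln(0.14) = 1.252 s.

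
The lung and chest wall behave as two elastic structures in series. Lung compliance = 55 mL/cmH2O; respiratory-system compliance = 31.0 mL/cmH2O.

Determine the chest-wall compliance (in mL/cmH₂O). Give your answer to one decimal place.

1/Ccw = 1/Crs − 1/CL.
1/Ccw = 1/31.0 − 1/55 = 0.01408.
Ccw = 71.023 mL/cmH2O.

71.0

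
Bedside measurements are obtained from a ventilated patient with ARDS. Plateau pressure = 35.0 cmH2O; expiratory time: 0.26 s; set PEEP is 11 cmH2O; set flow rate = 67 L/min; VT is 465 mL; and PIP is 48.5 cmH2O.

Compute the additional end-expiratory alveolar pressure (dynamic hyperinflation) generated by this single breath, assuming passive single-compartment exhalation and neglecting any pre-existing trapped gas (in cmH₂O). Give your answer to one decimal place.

Flow: 67 L/min ÷ 60 = 1.1167 L/s.
R = (PIP − Pplat)/V̇ = (48.5 − 35.0) / 1.1167 = 13.5/1.1167 = 12.089 cmH2O·s/L.
C = Vt/(Pplat − PEEP) = 465.0 / (35.0 − 11) = 465.0/24.0 = 19.375 mL/cmH2O.
τ = R × C = 12.089 × 0.01938 L/cmH2O = 0.2343 s.
Fraction remaining = e^(−Te/τ) = e^(−0.26/0.2343) = 0.3297; trapped volume = 465.0 × 0.3297 = 153.31 mL.
Additional alveolar pressure from trapping ≈ V_trapped / C = 153.31 / 19.375 = 7.913 cmH2O.

7.9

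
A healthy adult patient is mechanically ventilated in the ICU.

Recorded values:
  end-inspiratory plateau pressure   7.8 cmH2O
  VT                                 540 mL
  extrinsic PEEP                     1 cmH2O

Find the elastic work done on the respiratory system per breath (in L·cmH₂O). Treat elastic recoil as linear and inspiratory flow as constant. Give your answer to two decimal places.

Elastic work ≈ ½ × (Pplat − PEEP) × Vt = 0.5 × (7.8 − 1) × 0.540 L = 0.5 × 6.8 × 0.540 = 1.836 L·cmH2O.

1.84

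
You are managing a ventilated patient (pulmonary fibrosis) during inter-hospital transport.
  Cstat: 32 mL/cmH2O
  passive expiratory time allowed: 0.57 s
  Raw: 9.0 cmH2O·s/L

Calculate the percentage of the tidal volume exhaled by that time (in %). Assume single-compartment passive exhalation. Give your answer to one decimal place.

86.2

τ = R × C = 9.0 × 32 mL/cmH2O = 9.0 × 0.032 L/cmH2O = 0.288 s.
Passive exhalation: V(t)/V₀ = e^(−t/τ) = e^(−0.57/0.288) = 0.1382.
Fraction exhaled = 1 − 0.1382 = 0.8618 → 86.18%.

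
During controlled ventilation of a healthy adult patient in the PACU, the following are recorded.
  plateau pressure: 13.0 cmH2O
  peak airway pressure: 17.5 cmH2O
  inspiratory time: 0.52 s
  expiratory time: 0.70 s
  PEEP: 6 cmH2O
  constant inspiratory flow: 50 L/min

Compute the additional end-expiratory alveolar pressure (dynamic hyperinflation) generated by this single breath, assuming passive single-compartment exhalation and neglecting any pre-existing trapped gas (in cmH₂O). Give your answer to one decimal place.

Flow: 50 L/min ÷ 60 = 0.8333 L/s.
Vt = flow × Ti = 0.8333 L/s × 0.52 s × 1000 mL/L = 433.32 mL.
R = (PIP − Pplat)/V̇ = (17.5 − 13.0) / 0.8333 = 4.5/0.8333 = 5.4 cmH2O·s/L.
C = Vt/(Pplat − PEEP) = 433.32 / (13.0 − 6) = 433.32/7.0 = 61.903 mL/cmH2O.
τ = R × C = 5.4 × 0.0619 L/cmH2O = 0.3343 s.
Fraction remaining = e^(−Te/τ) = e^(−0.70/0.3343) = 0.1232; trapped volume = 433.32 × 0.1232 = 53.385 mL.
Additional alveolar pressure from trapping ≈ V_trapped / C = 53.385 / 61.903 = 0.8624 cmH2O.

0.9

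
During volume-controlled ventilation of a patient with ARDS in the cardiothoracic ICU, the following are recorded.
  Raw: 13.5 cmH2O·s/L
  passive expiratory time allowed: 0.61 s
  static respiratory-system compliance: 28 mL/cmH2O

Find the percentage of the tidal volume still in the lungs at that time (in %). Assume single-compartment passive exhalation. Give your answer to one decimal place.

τ = R × C = 13.5 × 28 mL/cmH2O = 13.5 × 0.028 L/cmH2O = 0.378 s.
Passive exhalation: V(t)/V₀ = e^(−t/τ) = e^(−0.61/0.378) = 0.1991.
Fraction remaining = 0.1991 → 19.91%.

19.9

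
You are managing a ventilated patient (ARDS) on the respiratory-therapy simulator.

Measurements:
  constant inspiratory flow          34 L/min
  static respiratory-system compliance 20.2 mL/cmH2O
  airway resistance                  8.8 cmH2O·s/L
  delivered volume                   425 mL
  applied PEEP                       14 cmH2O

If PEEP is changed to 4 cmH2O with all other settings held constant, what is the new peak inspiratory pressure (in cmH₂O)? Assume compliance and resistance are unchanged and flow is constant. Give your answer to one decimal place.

Flow: 34 L/min ÷ 60 = 0.5667 L/s.
PIP = Vt/C + R·V̇ + PEEP (constant-flow equation of motion).
Only the baseline term changes: ΔPIP = ΔPEEP = 4 − 14 = -10.0 cmH2O.
Original PIP = 425/20.2 + 8.8×0.5667 + 14 = 40.027 cmH2O; new PIP = 40.027 + (-10.0) = 30.027 cmH2O.

30.0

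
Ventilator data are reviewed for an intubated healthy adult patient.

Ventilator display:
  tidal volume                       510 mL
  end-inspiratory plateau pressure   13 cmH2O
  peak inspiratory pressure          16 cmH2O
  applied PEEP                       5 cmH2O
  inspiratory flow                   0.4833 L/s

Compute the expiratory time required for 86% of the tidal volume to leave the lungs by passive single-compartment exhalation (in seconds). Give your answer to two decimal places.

R = (PIP − Pplat)/V̇ = (16 − 13) / 0.4833 = 3.0/0.4833 = 6.207 cmH2O·s/L.
C = Vt/(Pplat − PEEP) = 510.0 / (13 − 5) = 510.0/8.0 = 63.75 mL/cmH2O.
τ = R × C = 6.207 × 0.06375 L/cmH2O = 0.3957 s.
t = −τ·ln(1 − 0.86) = −0.3957·ln(0.14) = 0.778 s.

0.78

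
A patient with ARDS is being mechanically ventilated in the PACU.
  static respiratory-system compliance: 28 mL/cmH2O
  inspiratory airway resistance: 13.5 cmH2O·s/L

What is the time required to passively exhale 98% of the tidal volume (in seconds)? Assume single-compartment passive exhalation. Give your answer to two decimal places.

τ = R × C = 13.5 × 28 mL/cmH2O = 13.5 × 0.028 L/cmH2O = 0.378 s.
Exhaled fraction f = 1 − e^(−t/τ) → t = −τ·ln(1 − f) = −0.378·ln(0.02) = 1.479 s.

1.48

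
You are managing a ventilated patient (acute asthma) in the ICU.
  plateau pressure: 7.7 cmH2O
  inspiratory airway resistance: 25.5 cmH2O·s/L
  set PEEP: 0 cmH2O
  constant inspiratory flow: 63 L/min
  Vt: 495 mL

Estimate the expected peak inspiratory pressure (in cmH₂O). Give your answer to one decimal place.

34.5

Flow: 63 L/min ÷ 60 = 1.05 L/s.
PIP = Pplat + Raw × flow = 7.7 + 25.5 × 1.05 = 7.7 + 26.775 = 34.475 cmH2O.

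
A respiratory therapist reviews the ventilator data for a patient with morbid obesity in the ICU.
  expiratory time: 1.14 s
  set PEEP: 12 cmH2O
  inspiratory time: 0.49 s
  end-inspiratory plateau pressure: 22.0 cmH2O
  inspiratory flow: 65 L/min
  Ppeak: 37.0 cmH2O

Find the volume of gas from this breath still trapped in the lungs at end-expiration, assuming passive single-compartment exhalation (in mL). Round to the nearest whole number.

Flow: 65 L/min ÷ 60 = 1.0833 L/s.
Vt = flow × Ti = 1.0833 L/s × 0.49 s × 1000 mL/L = 530.82 mL.
R = (PIP − Pplat)/V̇ = (37.0 − 22.0) / 1.0833 = 15.0/1.0833 = 13.847 cmH2O·s/L.
C = Vt/(Pplat − PEEP) = 530.82 / (22.0 − 12) = 530.82/10.0 = 53.082 mL/cmH2O.
τ = R × C = 13.847 × 0.05308 L/cmH2O = 0.735 s.
Fraction remaining = e^(−Te/τ) = e^(−1.14/0.735) = 0.212.
Trapped volume = 530.82 × 0.212 = 112.53 mL.

113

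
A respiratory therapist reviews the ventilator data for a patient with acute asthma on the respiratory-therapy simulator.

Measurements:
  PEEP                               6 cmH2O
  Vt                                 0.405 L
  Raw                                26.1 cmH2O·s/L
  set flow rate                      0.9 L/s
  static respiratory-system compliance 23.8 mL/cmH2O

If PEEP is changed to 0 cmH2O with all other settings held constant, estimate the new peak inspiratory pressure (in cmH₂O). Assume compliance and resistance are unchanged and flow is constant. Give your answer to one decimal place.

40.5

PIP = Vt/C + R·V̇ + PEEP (constant-flow equation of motion).
Only the baseline term changes: ΔPIP = ΔPEEP = 0 − 6 = -6.0 cmH2O.
Original PIP = 405/23.8 + 26.1×0.9 + 6 = 46.507 cmH2O; new PIP = 46.507 + (-6.0) = 40.507 cmH2O.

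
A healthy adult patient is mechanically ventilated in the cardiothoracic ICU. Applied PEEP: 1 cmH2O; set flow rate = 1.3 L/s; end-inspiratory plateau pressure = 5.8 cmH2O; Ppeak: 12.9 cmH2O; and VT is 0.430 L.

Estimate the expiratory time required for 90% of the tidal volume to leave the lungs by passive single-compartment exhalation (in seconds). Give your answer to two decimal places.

1.13

R = (PIP − Pplat)/V̇ = (12.9 − 5.8) / 1.3 = 7.1/1.3 = 5.462 cmH2O·s/L.
C = Vt/(Pplat − PEEP) = 430.0 / (5.8 − 1) = 430.0/4.8 = 89.583 mL/cmH2O.
τ = R × C = 5.462 × 0.08958 L/cmH2O = 0.4893 s.
t = −τ·ln(1 − 0.90) = −0.4893·ln(0.1) = 1.127 s.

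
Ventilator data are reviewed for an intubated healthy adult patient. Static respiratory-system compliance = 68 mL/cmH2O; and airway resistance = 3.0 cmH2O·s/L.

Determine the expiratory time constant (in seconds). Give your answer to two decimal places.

0.20

τ = R × C = 3.0 × 68 mL/cmH2O = 3.0 × 0.068 L/cmH2O = 0.204 s.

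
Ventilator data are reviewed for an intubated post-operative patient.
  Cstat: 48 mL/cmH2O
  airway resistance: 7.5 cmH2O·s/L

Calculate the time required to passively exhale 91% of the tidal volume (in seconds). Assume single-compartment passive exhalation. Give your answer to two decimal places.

τ = R × C = 7.5 × 48 mL/cmH2O = 7.5 × 0.048 L/cmH2O = 0.36 s.
Exhaled fraction f = 1 − e^(−t/τ) → t = −τ·ln(1 − f) = −0.36·ln(0.09) = 0.8669 s.

0.87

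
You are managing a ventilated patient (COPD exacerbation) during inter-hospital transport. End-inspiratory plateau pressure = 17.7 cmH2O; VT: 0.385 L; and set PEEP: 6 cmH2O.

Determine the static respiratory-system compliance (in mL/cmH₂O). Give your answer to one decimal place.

Cstat = Vt / (Pplat − PEEP) = 385 / (17.7 − 6) = 385 / 11.7 = 32.906 mL/cmH2O.

32.9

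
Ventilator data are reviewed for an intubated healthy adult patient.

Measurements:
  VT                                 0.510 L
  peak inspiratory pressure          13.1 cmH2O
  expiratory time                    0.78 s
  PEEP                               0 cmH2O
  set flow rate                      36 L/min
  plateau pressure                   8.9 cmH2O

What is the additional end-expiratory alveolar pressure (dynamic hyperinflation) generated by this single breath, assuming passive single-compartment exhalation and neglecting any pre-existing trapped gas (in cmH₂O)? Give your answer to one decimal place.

1.3

Flow: 36 L/min ÷ 60 = 0.6 L/s.
R = (PIP − Pplat)/V̇ = (13.1 − 8.9) / 0.6 = 4.2/0.6 = 7.0 cmH2O·s/L.
C = Vt/(Pplat − PEEP) = 510.0 / (8.9 − 0) = 510.0/8.9 = 57.303 mL/cmH2O.
τ = R × C = 7.0 × 0.0573 L/cmH2O = 0.4011 s.
Fraction remaining = e^(−Te/τ) = e^(−0.78/0.4011) = 0.143; trapped volume = 510.0 × 0.143 = 72.93 mL.
Additional alveolar pressure from trapping ≈ V_trapped / C = 72.93 / 57.303 = 1.273 cmH2O.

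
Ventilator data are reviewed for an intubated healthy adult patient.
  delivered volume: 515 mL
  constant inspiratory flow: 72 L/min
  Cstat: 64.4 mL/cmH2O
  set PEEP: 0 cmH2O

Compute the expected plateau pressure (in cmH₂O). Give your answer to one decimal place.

Pplat = PEEP + Vt / Cstat = 0 + 515 / 64.4 = 0 + 7.997 = 7.997 cmH2O.

8.0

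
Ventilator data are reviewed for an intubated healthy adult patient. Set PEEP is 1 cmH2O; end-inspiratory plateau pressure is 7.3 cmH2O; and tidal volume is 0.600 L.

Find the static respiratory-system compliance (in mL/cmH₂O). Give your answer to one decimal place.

Cstat = Vt / (Pplat − PEEP) = 600 / (7.3 − 1) = 600 / 6.3 = 95.238 mL/cmH2O.

95.2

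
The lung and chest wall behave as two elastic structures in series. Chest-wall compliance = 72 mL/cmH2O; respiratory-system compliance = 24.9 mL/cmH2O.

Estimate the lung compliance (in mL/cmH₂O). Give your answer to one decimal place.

1/CL = 1/Crs − 1/Ccw.
1/CL = 1/24.9 − 1/72 = 0.02627.
CL = 38.066 mL/cmH2O.

38.1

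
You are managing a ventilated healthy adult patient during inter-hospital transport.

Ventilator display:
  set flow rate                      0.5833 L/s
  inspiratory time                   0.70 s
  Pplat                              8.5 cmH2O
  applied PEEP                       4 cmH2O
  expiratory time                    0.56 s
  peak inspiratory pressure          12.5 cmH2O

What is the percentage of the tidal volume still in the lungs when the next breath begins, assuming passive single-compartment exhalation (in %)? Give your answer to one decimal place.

Vt = flow × Ti = 0.5833 L/s × 0.70 s × 1000 mL/L = 408.31 mL.
R = (PIP − Pplat)/V̇ = (12.5 − 8.5) / 0.5833 = 4.0/0.5833 = 6.858 cmH2O·s/L.
C = Vt/(Pplat − PEEP) = 408.31 / (8.5 − 4) = 408.31/4.5 = 90.736 mL/cmH2O.
τ = R × C = 6.858 × 0.09074 L/cmH2O = 0.6223 s.
Fraction remaining at end-expiration = e^(−Te/τ) = e^(−0.56/0.6223) = 0.4066 → 40.66%.

40.7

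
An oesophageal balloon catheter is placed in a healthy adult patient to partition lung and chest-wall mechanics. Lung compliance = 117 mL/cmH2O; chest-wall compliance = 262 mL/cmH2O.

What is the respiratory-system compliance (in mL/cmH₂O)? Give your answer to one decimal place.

Lung and chest wall are elastances in series: 1/Crs = 1/CL + 1/Ccw.
1/Crs = 1/117 + 1/262 = 0.01236.
Crs = 80.906 mL/cmH2O.

80.9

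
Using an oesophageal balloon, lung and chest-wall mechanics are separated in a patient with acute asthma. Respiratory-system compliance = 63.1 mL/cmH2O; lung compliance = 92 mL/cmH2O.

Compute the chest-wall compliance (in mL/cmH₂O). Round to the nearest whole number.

1/Ccw = 1/Crs − 1/CL.
1/Ccw = 1/63.1 − 1/92 = 0.004978.
Ccw = 200.88 mL/cmH2O.

201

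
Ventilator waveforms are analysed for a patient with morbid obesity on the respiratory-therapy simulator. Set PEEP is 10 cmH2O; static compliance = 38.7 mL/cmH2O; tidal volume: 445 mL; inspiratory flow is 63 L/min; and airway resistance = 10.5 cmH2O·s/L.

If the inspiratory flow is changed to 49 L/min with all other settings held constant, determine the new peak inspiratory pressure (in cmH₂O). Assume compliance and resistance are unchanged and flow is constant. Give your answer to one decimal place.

Flow: 63 L/min ÷ 60 = 1.05 L/s.
New flow: 49 L/min ÷ 60 = 0.8167 L/s.
PIP = Vt/C + R·V̇ + PEEP (constant-flow equation of motion).
Only the resistive term changes: ΔPIP = R × ΔV̇ = 10.5 × (0.8167 − 1.05) = 10.5 × -0.2333 = -2.45 cmH2O.
Original PIP = 445/38.7 + 10.5×1.05 + 10 = 32.524 cmH2O; new PIP = 32.524 + (-2.45) = 30.074 cmH2O.

30.1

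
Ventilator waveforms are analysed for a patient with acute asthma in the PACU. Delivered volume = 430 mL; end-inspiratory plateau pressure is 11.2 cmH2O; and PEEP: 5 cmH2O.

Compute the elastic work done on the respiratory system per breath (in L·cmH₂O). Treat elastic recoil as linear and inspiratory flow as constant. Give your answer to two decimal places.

Elastic work ≈ ½ × (Pplat − PEEP) × Vt = 0.5 × (11.2 − 5) × 0.430 L = 0.5 × 6.2 × 0.430 = 1.333 L·cmH2O.

1.33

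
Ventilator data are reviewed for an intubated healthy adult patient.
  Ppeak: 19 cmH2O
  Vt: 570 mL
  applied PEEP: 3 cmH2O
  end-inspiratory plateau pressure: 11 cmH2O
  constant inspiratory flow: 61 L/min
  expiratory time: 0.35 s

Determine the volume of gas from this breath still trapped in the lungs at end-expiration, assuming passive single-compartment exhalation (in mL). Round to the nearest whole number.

305

Flow: 61 L/min ÷ 60 = 1.0167 L/s.
R = (PIP − Pplat)/V̇ = (19 − 11) / 1.0167 = 8.0/1.0167 = 7.869 cmH2O·s/L.
C = Vt/(Pplat − PEEP) = 570.0 / (11 − 3) = 570.0/8.0 = 71.25 mL/cmH2O.
τ = R × C = 7.869 × 0.07125 L/cmH2O = 0.5607 s.
Fraction remaining = e^(−Te/τ) = e^(−0.35/0.5607) = 0.5357.
Trapped volume = 570.0 × 0.5357 = 305.35 mL.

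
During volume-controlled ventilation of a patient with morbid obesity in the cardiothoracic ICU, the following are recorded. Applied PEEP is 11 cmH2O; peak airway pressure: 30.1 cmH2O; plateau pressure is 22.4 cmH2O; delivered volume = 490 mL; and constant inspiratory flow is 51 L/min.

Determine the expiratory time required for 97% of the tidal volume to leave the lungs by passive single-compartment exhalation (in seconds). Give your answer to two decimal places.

Flow: 51 L/min ÷ 60 = 0.85 L/s.
R = (PIP − Pplat)/V̇ = (30.1 − 22.4) / 0.85 = 7.7/0.85 = 9.059 cmH2O·s/L.
C = Vt/(Pplat − PEEP) = 490.0 / (22.4 − 11) = 490.0/11.4 = 42.982 mL/cmH2O.
τ = R × C = 9.059 × 0.04298 L/cmH2O = 0.3894 s.
t = −τ·ln(1 − 0.97) = −0.3894·ln(0.03) = 1.365 s.

1.37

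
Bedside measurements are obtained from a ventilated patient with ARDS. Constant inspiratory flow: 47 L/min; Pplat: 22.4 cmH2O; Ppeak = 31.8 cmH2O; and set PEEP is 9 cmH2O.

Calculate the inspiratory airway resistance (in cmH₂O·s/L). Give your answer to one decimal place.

Flow: 47 L/min ÷ 60 = 0.7833 L/s.
Raw = (PIP − Pplat) / flow = (31.8 − 22.4) / 0.7833 = 9.4 / 0.7833 = 12.001 cmH2O·s/L.

12.0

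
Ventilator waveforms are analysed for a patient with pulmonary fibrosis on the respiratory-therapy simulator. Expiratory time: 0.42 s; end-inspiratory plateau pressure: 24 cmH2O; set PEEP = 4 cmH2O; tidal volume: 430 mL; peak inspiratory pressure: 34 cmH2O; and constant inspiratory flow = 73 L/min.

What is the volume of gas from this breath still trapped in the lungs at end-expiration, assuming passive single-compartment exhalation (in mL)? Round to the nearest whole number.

Flow: 73 L/min ÷ 60 = 1.2167 L/s.
R = (PIP − Pplat)/V̇ = (34 − 24) / 1.2167 = 10.0/1.2167 = 8.219 cmH2O·s/L.
C = Vt/(Pplat − PEEP) = 430.0 / (24 − 4) = 430.0/20.0 = 21.5 mL/cmH2O.
τ = R × C = 8.219 × 0.0215 L/cmH2O = 0.1767 s.
Fraction remaining = e^(−Te/τ) = e^(−0.42/0.1767) = 0.09284.
Trapped volume = 430.0 × 0.09284 = 39.921 mL.

40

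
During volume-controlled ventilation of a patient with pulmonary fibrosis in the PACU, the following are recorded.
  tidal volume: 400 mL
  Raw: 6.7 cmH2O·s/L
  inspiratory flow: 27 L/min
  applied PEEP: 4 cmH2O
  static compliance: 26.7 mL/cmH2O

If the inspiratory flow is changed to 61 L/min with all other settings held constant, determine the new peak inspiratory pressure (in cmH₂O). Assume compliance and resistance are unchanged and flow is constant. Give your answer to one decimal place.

Flow: 27 L/min ÷ 60 = 0.45 L/s.
New flow: 61 L/min ÷ 60 = 1.0167 L/s.
PIP = Vt/C + R·V̇ + PEEP (constant-flow equation of motion).
Only the resistive term changes: ΔPIP = R × ΔV̇ = 6.7 × (1.0167 − 0.45) = 6.7 × 0.5667 = 3.797 cmH2O.
Original PIP = 400/26.7 + 6.7×0.45 + 4 = 21.996 cmH2O; new PIP = 21.996 + (3.797) = 25.793 cmH2O.

25.8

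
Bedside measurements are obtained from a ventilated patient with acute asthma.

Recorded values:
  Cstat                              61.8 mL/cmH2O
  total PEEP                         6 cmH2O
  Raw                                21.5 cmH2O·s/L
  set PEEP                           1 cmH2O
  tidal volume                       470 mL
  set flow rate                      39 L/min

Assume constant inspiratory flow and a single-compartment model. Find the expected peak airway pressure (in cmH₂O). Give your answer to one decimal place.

Flow: 39 L/min ÷ 60 = 0.65 L/s.
Total PEEP = 6 cmH2O (set 1 + intrinsic 5); this is the baseline alveolar pressure.
Equation of motion (constant flow): PIP = Vt/C + R·V̇ + PEEP.
PIP = 470/61.8 + 21.5×0.65 + 6 = 7.605 + 13.975 + 6 = 27.58 cmH2O.

27.6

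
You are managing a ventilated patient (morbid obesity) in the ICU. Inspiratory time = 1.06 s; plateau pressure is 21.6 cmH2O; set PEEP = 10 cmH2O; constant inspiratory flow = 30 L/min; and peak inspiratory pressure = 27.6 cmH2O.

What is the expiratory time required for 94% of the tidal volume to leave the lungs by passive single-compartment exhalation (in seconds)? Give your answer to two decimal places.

1.54

Flow: 30 L/min ÷ 60 = 0.5 L/s.
Vt = flow × Ti = 0.5 L/s × 1.06 s × 1000 mL/L = 530.0 mL.
R = (PIP − Pplat)/V̇ = (27.6 − 21.6) / 0.5 = 6.0/0.5 = 12.0 cmH2O·s/L.
C = Vt/(Pplat − PEEP) = 530.0 / (21.6 − 10) = 530.0/11.6 = 45.69 mL/cmH2O.
τ = R × C = 12.0 × 0.04569 L/cmH2O = 0.5483 s.
t = −τ·ln(1 − 0.94) = −0.5483·ln(0.06) = 1.543 s.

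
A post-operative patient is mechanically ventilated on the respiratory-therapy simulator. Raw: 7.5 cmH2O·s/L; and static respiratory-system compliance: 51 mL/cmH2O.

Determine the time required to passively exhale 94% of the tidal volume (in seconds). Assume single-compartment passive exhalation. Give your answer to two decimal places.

τ = R × C = 7.5 × 51 mL/cmH2O = 7.5 × 0.051 L/cmH2O = 0.3825 s.
Exhaled fraction f = 1 − e^(−t/τ) → t = −τ·ln(1 − f) = −0.3825·ln(0.06) = 1.076 s.

1.08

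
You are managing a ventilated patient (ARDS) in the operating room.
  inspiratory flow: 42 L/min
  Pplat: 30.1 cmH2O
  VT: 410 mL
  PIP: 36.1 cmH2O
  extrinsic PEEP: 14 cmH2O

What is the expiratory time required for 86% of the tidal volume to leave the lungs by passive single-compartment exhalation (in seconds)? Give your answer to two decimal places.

0.43

Flow: 42 L/min ÷ 60 = 0.7 L/s.
R = (PIP − Pplat)/V̇ = (36.1 − 30.1) / 0.7 = 6.0/0.7 = 8.571 cmH2O·s/L.
C = Vt/(Pplat − PEEP) = 410.0 / (30.1 − 14) = 410.0/16.1 = 25.466 mL/cmH2O.
τ = R × C = 8.571 × 0.02547 L/cmH2O = 0.2183 s.
t = −τ·ln(1 − 0.86) = −0.2183·ln(0.14) = 0.4292 s.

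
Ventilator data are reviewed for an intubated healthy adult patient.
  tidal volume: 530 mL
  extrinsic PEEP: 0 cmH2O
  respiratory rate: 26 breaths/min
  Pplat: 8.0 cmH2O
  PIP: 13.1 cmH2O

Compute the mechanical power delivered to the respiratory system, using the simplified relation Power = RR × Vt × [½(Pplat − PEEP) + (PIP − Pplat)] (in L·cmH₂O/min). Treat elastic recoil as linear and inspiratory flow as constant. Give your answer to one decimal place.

Per-breath work = Vt × [½(Pplat−PEEP) + (PIP−Pplat)] = 0.530 × [0.5×8.0 + 5.1] = 0.530 × 9.1 = 4.823 L·cmH2O.
Power = 26 × 4.823 = 125.4 L·cmH2O/min.

125.4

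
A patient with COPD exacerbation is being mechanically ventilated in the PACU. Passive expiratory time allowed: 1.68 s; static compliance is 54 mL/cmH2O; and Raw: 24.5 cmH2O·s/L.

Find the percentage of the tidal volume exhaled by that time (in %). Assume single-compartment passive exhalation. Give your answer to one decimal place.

τ = R × C = 24.5 × 54 mL/cmH2O = 24.5 × 0.054 L/cmH2O = 1.323 s.
Passive exhalation: V(t)/V₀ = e^(−t/τ) = e^(−1.68/1.323) = 0.2809.
Fraction exhaled = 1 − 0.2809 = 0.7191 → 71.91%.

71.9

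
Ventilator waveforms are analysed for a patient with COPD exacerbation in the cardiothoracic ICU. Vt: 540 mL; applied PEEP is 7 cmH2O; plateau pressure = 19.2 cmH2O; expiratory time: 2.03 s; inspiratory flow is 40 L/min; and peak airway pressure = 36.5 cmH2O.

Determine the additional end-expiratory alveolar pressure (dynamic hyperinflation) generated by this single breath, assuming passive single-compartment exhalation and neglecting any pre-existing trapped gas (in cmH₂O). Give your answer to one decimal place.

2.1

Flow: 40 L/min ÷ 60 = 0.6667 L/s.
R = (PIP − Pplat)/V̇ = (36.5 − 19.2) / 0.6667 = 17.3/0.6667 = 25.949 cmH2O·s/L.
C = Vt/(Pplat − PEEP) = 540.0 / (19.2 − 7) = 540.0/12.2 = 44.262 mL/cmH2O.
τ = R × C = 25.949 × 0.04426 L/cmH2O = 1.149 s.
Fraction remaining = e^(−Te/τ) = e^(−2.03/1.149) = 0.1709; trapped volume = 540.0 × 0.1709 = 92.286 mL.
Additional alveolar pressure from trapping ≈ V_trapped / C = 92.286 / 44.262 = 2.085 cmH2O.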